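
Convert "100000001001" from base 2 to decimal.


Input: "100000001001" in base 2
Positional expansion:
  Digit '1' (value 1) x 2^11 = 2048
  Digit '0' (value 0) x 2^10 = 0
  Digit '0' (value 0) x 2^9 = 0
  Digit '0' (value 0) x 2^8 = 0
  Digit '0' (value 0) x 2^7 = 0
  Digit '0' (value 0) x 2^6 = 0
  Digit '0' (value 0) x 2^5 = 0
  Digit '0' (value 0) x 2^4 = 0
  Digit '1' (value 1) x 2^3 = 8
  Digit '0' (value 0) x 2^2 = 0
  Digit '0' (value 0) x 2^1 = 0
  Digit '1' (value 1) x 2^0 = 1
Sum = 2057

2057


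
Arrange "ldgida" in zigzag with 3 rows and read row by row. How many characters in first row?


Zigzag "ldgida" into 3 rows:
Placing characters:
  'l' => row 0
  'd' => row 1
  'g' => row 2
  'i' => row 1
  'd' => row 0
  'a' => row 1
Rows:
  Row 0: "ld"
  Row 1: "dia"
  Row 2: "g"
First row length: 2

2


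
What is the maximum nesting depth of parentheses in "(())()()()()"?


Input: "(())()()()()"
Tracking depth:
  Position 0 '(': depth becomes 1
  Position 1 '(': depth becomes 2
  Position 2 ')': depth becomes 1
  Position 3 ')': depth becomes 0
  Position 4 '(': depth becomes 1
  Position 5 ')': depth becomes 0
  Position 6 '(': depth becomes 1
  Position 7 ')': depth becomes 0
  Position 8 '(': depth becomes 1
  Position 9 ')': depth becomes 0
  Position 10 '(': depth becomes 1
  Position 11 ')': depth becomes 0
Maximum depth reached: 2

2


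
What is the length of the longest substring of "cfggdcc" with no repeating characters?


Input: "cfggdcc"
Sliding window (track last position of each char):
  Position 0 ('c'): window [0,0] length 1 -- new best
  Position 1 ('f'): window [0,1] length 2 -- new best
  Position 2 ('g'): window [0,2] length 3 -- new best
  Position 3 ('g'): repeat (last at 2), move window start to 3
  Position 3 ('g'): window [3,3] length 1
  Position 4 ('d'): window [3,4] length 2
  Position 5 ('c'): window [3,5] length 3
  Position 6 ('c'): repeat (last at 5), move window start to 6
  Position 6 ('c'): window [6,6] length 1
Longest substring with no repeats: "cfg" with length 3

3


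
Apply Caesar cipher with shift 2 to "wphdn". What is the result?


Caesar cipher: shift "wphdn" by 2
  'w' (pos 22) + 2 = pos 24 = 'y'
  'p' (pos 15) + 2 = pos 17 = 'r'
  'h' (pos 7) + 2 = pos 9 = 'j'
  'd' (pos 3) + 2 = pos 5 = 'f'
  'n' (pos 13) + 2 = pos 15 = 'p'
Result: yrjfp

yrjfp


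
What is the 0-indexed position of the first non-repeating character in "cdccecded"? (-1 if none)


Input: cdccecded
Character frequencies:
  'c': 4
  'd': 3
  'e': 2
Scanning left to right for freq == 1:
  Position 0 ('c'): freq=4, skip
  Position 1 ('d'): freq=3, skip
  Position 2 ('c'): freq=4, skip
  Position 3 ('c'): freq=4, skip
  Position 4 ('e'): freq=2, skip
  Position 5 ('c'): freq=4, skip
  Position 6 ('d'): freq=3, skip
  Position 7 ('e'): freq=2, skip
  Position 8 ('d'): freq=3, skip
  No unique character found => answer = -1

-1


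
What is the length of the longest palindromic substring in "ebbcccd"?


Input: "ebbcccd"
Checking substrings for palindromes:
  [3:6] "ccc" (len 3) => palindrome
  [1:3] "bb" (len 2) => palindrome
  [3:5] "cc" (len 2) => palindrome
  [4:6] "cc" (len 2) => palindrome
Longest palindromic substring: "ccc" with length 3

3


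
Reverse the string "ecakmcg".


Input: ecakmcg
Reading characters right to left:
  Position 6: 'g'
  Position 5: 'c'
  Position 4: 'm'
  Position 3: 'k'
  Position 2: 'a'
  Position 1: 'c'
  Position 0: 'e'
Reversed: gcmkace

gcmkace


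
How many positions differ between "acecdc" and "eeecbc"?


Comparing "acecdc" and "eeecbc" position by position:
  Position 0: 'a' vs 'e' => DIFFER
  Position 1: 'c' vs 'e' => DIFFER
  Position 2: 'e' vs 'e' => same
  Position 3: 'c' vs 'c' => same
  Position 4: 'd' vs 'b' => DIFFER
  Position 5: 'c' vs 'c' => same
Positions that differ: 3

3


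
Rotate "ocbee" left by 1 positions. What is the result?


Input: "ocbee", rotate left by 1
First 1 characters: "o"
Remaining characters: "cbee"
Concatenate remaining + first: "cbee" + "o" = "cbeeo"

cbeeo


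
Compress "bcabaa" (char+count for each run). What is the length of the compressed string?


Input: bcabaa
Runs:
  'b' x 1 => "b1"
  'c' x 1 => "c1"
  'a' x 1 => "a1"
  'b' x 1 => "b1"
  'a' x 2 => "a2"
Compressed: "b1c1a1b1a2"
Compressed length: 10

10


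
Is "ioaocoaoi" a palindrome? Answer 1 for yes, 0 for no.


Input: ioaocoaoi
Reversed: ioaocoaoi
  Compare pos 0 ('i') with pos 8 ('i'): match
  Compare pos 1 ('o') with pos 7 ('o'): match
  Compare pos 2 ('a') with pos 6 ('a'): match
  Compare pos 3 ('o') with pos 5 ('o'): match
Result: palindrome

1


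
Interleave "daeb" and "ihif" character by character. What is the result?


Interleaving "daeb" and "ihif":
  Position 0: 'd' from first, 'i' from second => "di"
  Position 1: 'a' from first, 'h' from second => "ah"
  Position 2: 'e' from first, 'i' from second => "ei"
  Position 3: 'b' from first, 'f' from second => "bf"
Result: diaheibf

diaheibf


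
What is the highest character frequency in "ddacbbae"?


Input: ddacbbae
Character counts:
  'a': 2
  'b': 2
  'c': 1
  'd': 2
  'e': 1
Maximum frequency: 2

2


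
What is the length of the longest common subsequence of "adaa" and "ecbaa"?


LCS of "adaa" and "ecbaa"
DP table:
           e    c    b    a    a
      0    0    0    0    0    0
  a   0    0    0    0    1    1
  d   0    0    0    0    1    1
  a   0    0    0    0    1    2
  a   0    0    0    0    1    2
LCS length = dp[4][5] = 2

2


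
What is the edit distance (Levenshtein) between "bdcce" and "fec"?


Computing edit distance: "bdcce" -> "fec"
DP table:
           f    e    c
      0    1    2    3
  b   1    1    2    3
  d   2    2    2    3
  c   3    3    3    2
  c   4    4    4    3
  e   5    5    4    4
Edit distance = dp[5][3] = 4

4


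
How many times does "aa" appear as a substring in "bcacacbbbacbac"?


Searching for "aa" in "bcacacbbbacbac"
Scanning each position:
  Position 0: "bc" => no
  Position 1: "ca" => no
  Position 2: "ac" => no
  Position 3: "ca" => no
  Position 4: "ac" => no
  Position 5: "cb" => no
  Position 6: "bb" => no
  Position 7: "bb" => no
  Position 8: "ba" => no
  Position 9: "ac" => no
  Position 10: "cb" => no
  Position 11: "ba" => no
  Position 12: "ac" => no
Total occurrences: 0

0


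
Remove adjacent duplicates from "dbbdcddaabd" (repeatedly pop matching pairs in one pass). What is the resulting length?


Input: dbbdcddaabd
Stack-based adjacent duplicate removal:
  Read 'd': push. Stack: d
  Read 'b': push. Stack: db
  Read 'b': matches stack top 'b' => pop. Stack: d
  Read 'd': matches stack top 'd' => pop. Stack: (empty)
  Read 'c': push. Stack: c
  Read 'd': push. Stack: cd
  Read 'd': matches stack top 'd' => pop. Stack: c
  Read 'a': push. Stack: ca
  Read 'a': matches stack top 'a' => pop. Stack: c
  Read 'b': push. Stack: cb
  Read 'd': push. Stack: cbd
Final stack: "cbd" (length 3)

3


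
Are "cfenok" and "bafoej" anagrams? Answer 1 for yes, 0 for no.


Strings: "cfenok", "bafoej"
Sorted first:  cefkno
Sorted second: abefjo
Differ at position 0: 'c' vs 'a' => not anagrams

0


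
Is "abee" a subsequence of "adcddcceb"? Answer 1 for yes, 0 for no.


Check if "abee" is a subsequence of "adcddcceb"
Greedy scan:
  Position 0 ('a'): matches sub[0] = 'a'
  Position 1 ('d'): no match needed
  Position 2 ('c'): no match needed
  Position 3 ('d'): no match needed
  Position 4 ('d'): no match needed
  Position 5 ('c'): no match needed
  Position 6 ('c'): no match needed
  Position 7 ('e'): no match needed
  Position 8 ('b'): matches sub[1] = 'b'
Only matched 2/4 characters => not a subsequence

0


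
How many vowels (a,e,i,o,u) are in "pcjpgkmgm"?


Input: pcjpgkmgm
Checking each character:
  'p' at position 0: consonant
  'c' at position 1: consonant
  'j' at position 2: consonant
  'p' at position 3: consonant
  'g' at position 4: consonant
  'k' at position 5: consonant
  'm' at position 6: consonant
  'g' at position 7: consonant
  'm' at position 8: consonant
Total vowels: 0

0


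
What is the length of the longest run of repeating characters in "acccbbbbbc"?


Input: "acccbbbbbc"
Scanning for longest run:
  Position 1 ('c'): new char, reset run to 1
  Position 2 ('c'): continues run of 'c', length=2
  Position 3 ('c'): continues run of 'c', length=3
  Position 4 ('b'): new char, reset run to 1
  Position 5 ('b'): continues run of 'b', length=2
  Position 6 ('b'): continues run of 'b', length=3
  Position 7 ('b'): continues run of 'b', length=4
  Position 8 ('b'): continues run of 'b', length=5
  Position 9 ('c'): new char, reset run to 1
Longest run: 'b' with length 5

5


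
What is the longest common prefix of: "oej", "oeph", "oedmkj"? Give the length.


Words: oej, oeph, oedmkj
  Position 0: all 'o' => match
  Position 1: all 'e' => match
  Position 2: ('j', 'p', 'd') => mismatch, stop
LCP = "oe" (length 2)

2


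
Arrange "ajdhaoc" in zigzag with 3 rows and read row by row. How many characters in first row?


Zigzag "ajdhaoc" into 3 rows:
Placing characters:
  'a' => row 0
  'j' => row 1
  'd' => row 2
  'h' => row 1
  'a' => row 0
  'o' => row 1
  'c' => row 2
Rows:
  Row 0: "aa"
  Row 1: "jho"
  Row 2: "dc"
First row length: 2

2


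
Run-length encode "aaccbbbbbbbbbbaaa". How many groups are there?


Input: aaccbbbbbbbbbbaaa
Scanning for consecutive runs:
  Group 1: 'a' x 2 (positions 0-1)
  Group 2: 'c' x 2 (positions 2-3)
  Group 3: 'b' x 10 (positions 4-13)
  Group 4: 'a' x 3 (positions 14-16)
Total groups: 4

4


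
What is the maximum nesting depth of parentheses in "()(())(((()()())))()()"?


Input: "()(())(((()()())))()()"
Tracking depth:
  Position 0 '(': depth becomes 1
  Position 1 ')': depth becomes 0
  Position 2 '(': depth becomes 1
  Position 3 '(': depth becomes 2
  Position 4 ')': depth becomes 1
  Position 5 ')': depth becomes 0
  Position 6 '(': depth becomes 1
  Position 7 '(': depth becomes 2
  Position 8 '(': depth becomes 3
  Position 9 '(': depth becomes 4
  Position 10 ')': depth becomes 3
  Position 11 '(': depth becomes 4
  Position 12 ')': depth becomes 3
  Position 13 '(': depth becomes 4
  Position 14 ')': depth becomes 3
  Position 15 ')': depth becomes 2
  Position 16 ')': depth becomes 1
  Position 17 ')': depth becomes 0
  Position 18 '(': depth becomes 1
  Position 19 ')': depth becomes 0
  Position 20 '(': depth becomes 1
  Position 21 ')': depth becomes 0
Maximum depth reached: 4

4


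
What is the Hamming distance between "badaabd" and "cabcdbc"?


Comparing "badaabd" and "cabcdbc" position by position:
  Position 0: 'b' vs 'c' => differ
  Position 1: 'a' vs 'a' => same
  Position 2: 'd' vs 'b' => differ
  Position 3: 'a' vs 'c' => differ
  Position 4: 'a' vs 'd' => differ
  Position 5: 'b' vs 'b' => same
  Position 6: 'd' vs 'c' => differ
Total differences (Hamming distance): 5

5


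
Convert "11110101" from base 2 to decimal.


Input: "11110101" in base 2
Positional expansion:
  Digit '1' (value 1) x 2^7 = 128
  Digit '1' (value 1) x 2^6 = 64
  Digit '1' (value 1) x 2^5 = 32
  Digit '1' (value 1) x 2^4 = 16
  Digit '0' (value 0) x 2^3 = 0
  Digit '1' (value 1) x 2^2 = 4
  Digit '0' (value 0) x 2^1 = 0
  Digit '1' (value 1) x 2^0 = 1
Sum = 245

245


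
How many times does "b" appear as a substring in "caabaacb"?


Searching for "b" in "caabaacb"
Scanning each position:
  Position 0: "c" => no
  Position 1: "a" => no
  Position 2: "a" => no
  Position 3: "b" => MATCH
  Position 4: "a" => no
  Position 5: "a" => no
  Position 6: "c" => no
  Position 7: "b" => MATCH
Total occurrences: 2

2


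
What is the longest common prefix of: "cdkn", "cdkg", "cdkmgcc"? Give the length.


Words: cdkn, cdkg, cdkmgcc
  Position 0: all 'c' => match
  Position 1: all 'd' => match
  Position 2: all 'k' => match
  Position 3: ('n', 'g', 'm') => mismatch, stop
LCP = "cdk" (length 3)

3


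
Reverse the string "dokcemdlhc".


Input: dokcemdlhc
Reading characters right to left:
  Position 9: 'c'
  Position 8: 'h'
  Position 7: 'l'
  Position 6: 'd'
  Position 5: 'm'
  Position 4: 'e'
  Position 3: 'c'
  Position 2: 'k'
  Position 1: 'o'
  Position 0: 'd'
Reversed: chldmeckod

chldmeckod


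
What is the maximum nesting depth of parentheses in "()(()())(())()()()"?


Input: "()(()())(())()()()"
Tracking depth:
  Position 0 '(': depth becomes 1
  Position 1 ')': depth becomes 0
  Position 2 '(': depth becomes 1
  Position 3 '(': depth becomes 2
  Position 4 ')': depth becomes 1
  Position 5 '(': depth becomes 2
  Position 6 ')': depth becomes 1
  Position 7 ')': depth becomes 0
  Position 8 '(': depth becomes 1
  Position 9 '(': depth becomes 2
  Position 10 ')': depth becomes 1
  Position 11 ')': depth becomes 0
  Position 12 '(': depth becomes 1
  Position 13 ')': depth becomes 0
  Position 14 '(': depth becomes 1
  Position 15 ')': depth becomes 0
  Position 16 '(': depth becomes 1
  Position 17 ')': depth becomes 0
Maximum depth reached: 2

2


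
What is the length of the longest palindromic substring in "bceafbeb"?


Input: "bceafbeb"
Checking substrings for palindromes:
  [5:8] "beb" (len 3) => palindrome
Longest palindromic substring: "beb" with length 3

3


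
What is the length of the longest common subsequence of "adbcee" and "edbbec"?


LCS of "adbcee" and "edbbec"
DP table:
           e    d    b    b    e    c
      0    0    0    0    0    0    0
  a   0    0    0    0    0    0    0
  d   0    0    1    1    1    1    1
  b   0    0    1    2    2    2    2
  c   0    0    1    2    2    2    3
  e   0    1    1    2    2    3    3
  e   0    1    1    2    2    3    3
LCS length = dp[6][6] = 3

3


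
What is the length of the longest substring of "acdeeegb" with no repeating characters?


Input: "acdeeegb"
Sliding window (track last position of each char):
  Position 0 ('a'): window [0,0] length 1 -- new best
  Position 1 ('c'): window [0,1] length 2 -- new best
  Position 2 ('d'): window [0,2] length 3 -- new best
  Position 3 ('e'): window [0,3] length 4 -- new best
  Position 4 ('e'): repeat (last at 3), move window start to 4
  Position 4 ('e'): window [4,4] length 1
  Position 5 ('e'): repeat (last at 4), move window start to 5
  Position 5 ('e'): window [5,5] length 1
  Position 6 ('g'): window [5,6] length 2
  Position 7 ('b'): window [5,7] length 3
Longest substring with no repeats: "acde" with length 4

4


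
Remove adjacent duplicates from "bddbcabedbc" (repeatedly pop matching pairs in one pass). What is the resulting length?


Input: bddbcabedbc
Stack-based adjacent duplicate removal:
  Read 'b': push. Stack: b
  Read 'd': push. Stack: bd
  Read 'd': matches stack top 'd' => pop. Stack: b
  Read 'b': matches stack top 'b' => pop. Stack: (empty)
  Read 'c': push. Stack: c
  Read 'a': push. Stack: ca
  Read 'b': push. Stack: cab
  Read 'e': push. Stack: cabe
  Read 'd': push. Stack: cabed
  Read 'b': push. Stack: cabedb
  Read 'c': push. Stack: cabedbc
Final stack: "cabedbc" (length 7)

7


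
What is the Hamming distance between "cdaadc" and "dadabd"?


Comparing "cdaadc" and "dadabd" position by position:
  Position 0: 'c' vs 'd' => differ
  Position 1: 'd' vs 'a' => differ
  Position 2: 'a' vs 'd' => differ
  Position 3: 'a' vs 'a' => same
  Position 4: 'd' vs 'b' => differ
  Position 5: 'c' vs 'd' => differ
Total differences (Hamming distance): 5

5


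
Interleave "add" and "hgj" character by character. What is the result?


Interleaving "add" and "hgj":
  Position 0: 'a' from first, 'h' from second => "ah"
  Position 1: 'd' from first, 'g' from second => "dg"
  Position 2: 'd' from first, 'j' from second => "dj"
Result: ahdgdj

ahdgdj


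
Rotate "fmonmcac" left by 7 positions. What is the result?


Input: "fmonmcac", rotate left by 7
First 7 characters: "fmonmca"
Remaining characters: "c"
Concatenate remaining + first: "c" + "fmonmca" = "cfmonmca"

cfmonmca


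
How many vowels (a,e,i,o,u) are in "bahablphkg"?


Input: bahablphkg
Checking each character:
  'b' at position 0: consonant
  'a' at position 1: vowel (running total: 1)
  'h' at position 2: consonant
  'a' at position 3: vowel (running total: 2)
  'b' at position 4: consonant
  'l' at position 5: consonant
  'p' at position 6: consonant
  'h' at position 7: consonant
  'k' at position 8: consonant
  'g' at position 9: consonant
Total vowels: 2

2


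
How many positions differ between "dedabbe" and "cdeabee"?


Comparing "dedabbe" and "cdeabee" position by position:
  Position 0: 'd' vs 'c' => DIFFER
  Position 1: 'e' vs 'd' => DIFFER
  Position 2: 'd' vs 'e' => DIFFER
  Position 3: 'a' vs 'a' => same
  Position 4: 'b' vs 'b' => same
  Position 5: 'b' vs 'e' => DIFFER
  Position 6: 'e' vs 'e' => same
Positions that differ: 4

4


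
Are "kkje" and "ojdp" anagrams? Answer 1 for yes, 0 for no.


Strings: "kkje", "ojdp"
Sorted first:  ejkk
Sorted second: djop
Differ at position 0: 'e' vs 'd' => not anagrams

0


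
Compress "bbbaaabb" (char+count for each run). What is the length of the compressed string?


Input: bbbaaabb
Runs:
  'b' x 3 => "b3"
  'a' x 3 => "a3"
  'b' x 2 => "b2"
Compressed: "b3a3b2"
Compressed length: 6

6


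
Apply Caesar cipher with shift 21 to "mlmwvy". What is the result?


Caesar cipher: shift "mlmwvy" by 21
  'm' (pos 12) + 21 = pos 7 = 'h'
  'l' (pos 11) + 21 = pos 6 = 'g'
  'm' (pos 12) + 21 = pos 7 = 'h'
  'w' (pos 22) + 21 = pos 17 = 'r'
  'v' (pos 21) + 21 = pos 16 = 'q'
  'y' (pos 24) + 21 = pos 19 = 't'
Result: hghrqt

hghrqt


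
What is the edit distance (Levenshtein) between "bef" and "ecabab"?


Computing edit distance: "bef" -> "ecabab"
DP table:
           e    c    a    b    a    b
      0    1    2    3    4    5    6
  b   1    1    2    3    3    4    5
  e   2    1    2    3    4    4    5
  f   3    2    2    3    4    5    5
Edit distance = dp[3][6] = 5

5


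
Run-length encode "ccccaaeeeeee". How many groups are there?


Input: ccccaaeeeeee
Scanning for consecutive runs:
  Group 1: 'c' x 4 (positions 0-3)
  Group 2: 'a' x 2 (positions 4-5)
  Group 3: 'e' x 6 (positions 6-11)
Total groups: 3

3


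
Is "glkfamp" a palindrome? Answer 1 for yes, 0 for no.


Input: glkfamp
Reversed: pmafklg
  Compare pos 0 ('g') with pos 6 ('p'): MISMATCH
  Compare pos 1 ('l') with pos 5 ('m'): MISMATCH
  Compare pos 2 ('k') with pos 4 ('a'): MISMATCH
Result: not a palindrome

0


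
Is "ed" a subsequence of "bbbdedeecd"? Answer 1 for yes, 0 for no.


Check if "ed" is a subsequence of "bbbdedeecd"
Greedy scan:
  Position 0 ('b'): no match needed
  Position 1 ('b'): no match needed
  Position 2 ('b'): no match needed
  Position 3 ('d'): no match needed
  Position 4 ('e'): matches sub[0] = 'e'
  Position 5 ('d'): matches sub[1] = 'd'
  Position 6 ('e'): no match needed
  Position 7 ('e'): no match needed
  Position 8 ('c'): no match needed
  Position 9 ('d'): no match needed
All 2 characters matched => is a subsequence

1


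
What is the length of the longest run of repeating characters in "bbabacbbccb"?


Input: "bbabacbbccb"
Scanning for longest run:
  Position 1 ('b'): continues run of 'b', length=2
  Position 2 ('a'): new char, reset run to 1
  Position 3 ('b'): new char, reset run to 1
  Position 4 ('a'): new char, reset run to 1
  Position 5 ('c'): new char, reset run to 1
  Position 6 ('b'): new char, reset run to 1
  Position 7 ('b'): continues run of 'b', length=2
  Position 8 ('c'): new char, reset run to 1
  Position 9 ('c'): continues run of 'c', length=2
  Position 10 ('b'): new char, reset run to 1
Longest run: 'b' with length 2

2


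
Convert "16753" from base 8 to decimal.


Input: "16753" in base 8
Positional expansion:
  Digit '1' (value 1) x 8^4 = 4096
  Digit '6' (value 6) x 8^3 = 3072
  Digit '7' (value 7) x 8^2 = 448
  Digit '5' (value 5) x 8^1 = 40
  Digit '3' (value 3) x 8^0 = 3
Sum = 7659

7659


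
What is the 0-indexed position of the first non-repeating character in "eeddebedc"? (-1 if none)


Input: eeddebedc
Character frequencies:
  'b': 1
  'c': 1
  'd': 3
  'e': 4
Scanning left to right for freq == 1:
  Position 0 ('e'): freq=4, skip
  Position 1 ('e'): freq=4, skip
  Position 2 ('d'): freq=3, skip
  Position 3 ('d'): freq=3, skip
  Position 4 ('e'): freq=4, skip
  Position 5 ('b'): unique! => answer = 5

5


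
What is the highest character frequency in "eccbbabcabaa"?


Input: eccbbabcabaa
Character counts:
  'a': 4
  'b': 4
  'c': 3
  'e': 1
Maximum frequency: 4

4


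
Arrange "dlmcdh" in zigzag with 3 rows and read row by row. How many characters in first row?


Zigzag "dlmcdh" into 3 rows:
Placing characters:
  'd' => row 0
  'l' => row 1
  'm' => row 2
  'c' => row 1
  'd' => row 0
  'h' => row 1
Rows:
  Row 0: "dd"
  Row 1: "lch"
  Row 2: "m"
First row length: 2

2


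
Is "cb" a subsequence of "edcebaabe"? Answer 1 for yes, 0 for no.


Check if "cb" is a subsequence of "edcebaabe"
Greedy scan:
  Position 0 ('e'): no match needed
  Position 1 ('d'): no match needed
  Position 2 ('c'): matches sub[0] = 'c'
  Position 3 ('e'): no match needed
  Position 4 ('b'): matches sub[1] = 'b'
  Position 5 ('a'): no match needed
  Position 6 ('a'): no match needed
  Position 7 ('b'): no match needed
  Position 8 ('e'): no match needed
All 2 characters matched => is a subsequence

1


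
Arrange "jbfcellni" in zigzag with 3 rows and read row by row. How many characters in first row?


Zigzag "jbfcellni" into 3 rows:
Placing characters:
  'j' => row 0
  'b' => row 1
  'f' => row 2
  'c' => row 1
  'e' => row 0
  'l' => row 1
  'l' => row 2
  'n' => row 1
  'i' => row 0
Rows:
  Row 0: "jei"
  Row 1: "bcln"
  Row 2: "fl"
First row length: 3

3


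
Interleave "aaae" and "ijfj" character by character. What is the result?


Interleaving "aaae" and "ijfj":
  Position 0: 'a' from first, 'i' from second => "ai"
  Position 1: 'a' from first, 'j' from second => "aj"
  Position 2: 'a' from first, 'f' from second => "af"
  Position 3: 'e' from first, 'j' from second => "ej"
Result: aiajafej

aiajafej


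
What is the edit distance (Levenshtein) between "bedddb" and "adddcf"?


Computing edit distance: "bedddb" -> "adddcf"
DP table:
           a    d    d    d    c    f
      0    1    2    3    4    5    6
  b   1    1    2    3    4    5    6
  e   2    2    2    3    4    5    6
  d   3    3    2    2    3    4    5
  d   4    4    3    2    2    3    4
  d   5    5    4    3    2    3    4
  b   6    6    5    4    3    3    4
Edit distance = dp[6][6] = 4

4


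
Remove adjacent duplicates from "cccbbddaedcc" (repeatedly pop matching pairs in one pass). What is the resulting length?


Input: cccbbddaedcc
Stack-based adjacent duplicate removal:
  Read 'c': push. Stack: c
  Read 'c': matches stack top 'c' => pop. Stack: (empty)
  Read 'c': push. Stack: c
  Read 'b': push. Stack: cb
  Read 'b': matches stack top 'b' => pop. Stack: c
  Read 'd': push. Stack: cd
  Read 'd': matches stack top 'd' => pop. Stack: c
  Read 'a': push. Stack: ca
  Read 'e': push. Stack: cae
  Read 'd': push. Stack: caed
  Read 'c': push. Stack: caedc
  Read 'c': matches stack top 'c' => pop. Stack: caed
Final stack: "caed" (length 4)

4


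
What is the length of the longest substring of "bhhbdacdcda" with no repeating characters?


Input: "bhhbdacdcda"
Sliding window (track last position of each char):
  Position 0 ('b'): window [0,0] length 1 -- new best
  Position 1 ('h'): window [0,1] length 2 -- new best
  Position 2 ('h'): repeat (last at 1), move window start to 2
  Position 2 ('h'): window [2,2] length 1
  Position 3 ('b'): window [2,3] length 2
  Position 4 ('d'): window [2,4] length 3 -- new best
  Position 5 ('a'): window [2,5] length 4 -- new best
  Position 6 ('c'): window [2,6] length 5 -- new best
  Position 7 ('d'): repeat (last at 4), move window start to 5
  Position 7 ('d'): window [5,7] length 3
  Position 8 ('c'): repeat (last at 6), move window start to 7
  Position 8 ('c'): window [7,8] length 2
  Position 9 ('d'): repeat (last at 7), move window start to 8
  Position 9 ('d'): window [8,9] length 2
  Position 10 ('a'): window [8,10] length 3
Longest substring with no repeats: "hbdac" with length 5

5


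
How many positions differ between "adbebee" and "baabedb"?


Comparing "adbebee" and "baabedb" position by position:
  Position 0: 'a' vs 'b' => DIFFER
  Position 1: 'd' vs 'a' => DIFFER
  Position 2: 'b' vs 'a' => DIFFER
  Position 3: 'e' vs 'b' => DIFFER
  Position 4: 'b' vs 'e' => DIFFER
  Position 5: 'e' vs 'd' => DIFFER
  Position 6: 'e' vs 'b' => DIFFER
Positions that differ: 7

7


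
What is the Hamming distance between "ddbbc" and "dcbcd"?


Comparing "ddbbc" and "dcbcd" position by position:
  Position 0: 'd' vs 'd' => same
  Position 1: 'd' vs 'c' => differ
  Position 2: 'b' vs 'b' => same
  Position 3: 'b' vs 'c' => differ
  Position 4: 'c' vs 'd' => differ
Total differences (Hamming distance): 3

3


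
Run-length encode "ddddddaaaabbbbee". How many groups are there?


Input: ddddddaaaabbbbee
Scanning for consecutive runs:
  Group 1: 'd' x 6 (positions 0-5)
  Group 2: 'a' x 4 (positions 6-9)
  Group 3: 'b' x 4 (positions 10-13)
  Group 4: 'e' x 2 (positions 14-15)
Total groups: 4

4


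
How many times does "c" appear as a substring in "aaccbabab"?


Searching for "c" in "aaccbabab"
Scanning each position:
  Position 0: "a" => no
  Position 1: "a" => no
  Position 2: "c" => MATCH
  Position 3: "c" => MATCH
  Position 4: "b" => no
  Position 5: "a" => no
  Position 6: "b" => no
  Position 7: "a" => no
  Position 8: "b" => no
Total occurrences: 2

2


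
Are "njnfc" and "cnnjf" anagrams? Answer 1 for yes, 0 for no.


Strings: "njnfc", "cnnjf"
Sorted first:  cfjnn
Sorted second: cfjnn
Sorted forms match => anagrams

1


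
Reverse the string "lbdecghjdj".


Input: lbdecghjdj
Reading characters right to left:
  Position 9: 'j'
  Position 8: 'd'
  Position 7: 'j'
  Position 6: 'h'
  Position 5: 'g'
  Position 4: 'c'
  Position 3: 'e'
  Position 2: 'd'
  Position 1: 'b'
  Position 0: 'l'
Reversed: jdjhgcedbl

jdjhgcedbl


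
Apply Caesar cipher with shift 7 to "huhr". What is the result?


Caesar cipher: shift "huhr" by 7
  'h' (pos 7) + 7 = pos 14 = 'o'
  'u' (pos 20) + 7 = pos 1 = 'b'
  'h' (pos 7) + 7 = pos 14 = 'o'
  'r' (pos 17) + 7 = pos 24 = 'y'
Result: oboy

oboy


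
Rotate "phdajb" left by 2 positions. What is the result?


Input: "phdajb", rotate left by 2
First 2 characters: "ph"
Remaining characters: "dajb"
Concatenate remaining + first: "dajb" + "ph" = "dajbph"

dajbph


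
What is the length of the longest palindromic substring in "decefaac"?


Input: "decefaac"
Checking substrings for palindromes:
  [1:4] "ece" (len 3) => palindrome
  [5:7] "aa" (len 2) => palindrome
Longest palindromic substring: "ece" with length 3

3


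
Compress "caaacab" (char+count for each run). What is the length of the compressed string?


Input: caaacab
Runs:
  'c' x 1 => "c1"
  'a' x 3 => "a3"
  'c' x 1 => "c1"
  'a' x 1 => "a1"
  'b' x 1 => "b1"
Compressed: "c1a3c1a1b1"
Compressed length: 10

10


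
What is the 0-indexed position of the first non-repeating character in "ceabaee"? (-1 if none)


Input: ceabaee
Character frequencies:
  'a': 2
  'b': 1
  'c': 1
  'e': 3
Scanning left to right for freq == 1:
  Position 0 ('c'): unique! => answer = 0

0


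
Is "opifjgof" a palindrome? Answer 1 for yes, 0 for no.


Input: opifjgof
Reversed: fogjfipo
  Compare pos 0 ('o') with pos 7 ('f'): MISMATCH
  Compare pos 1 ('p') with pos 6 ('o'): MISMATCH
  Compare pos 2 ('i') with pos 5 ('g'): MISMATCH
  Compare pos 3 ('f') with pos 4 ('j'): MISMATCH
Result: not a palindrome

0


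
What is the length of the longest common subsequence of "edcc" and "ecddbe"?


LCS of "edcc" and "ecddbe"
DP table:
           e    c    d    d    b    e
      0    0    0    0    0    0    0
  e   0    1    1    1    1    1    1
  d   0    1    1    2    2    2    2
  c   0    1    2    2    2    2    2
  c   0    1    2    2    2    2    2
LCS length = dp[4][6] = 2

2


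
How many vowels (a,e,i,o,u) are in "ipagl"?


Input: ipagl
Checking each character:
  'i' at position 0: vowel (running total: 1)
  'p' at position 1: consonant
  'a' at position 2: vowel (running total: 2)
  'g' at position 3: consonant
  'l' at position 4: consonant
Total vowels: 2

2


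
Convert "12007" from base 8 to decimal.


Input: "12007" in base 8
Positional expansion:
  Digit '1' (value 1) x 8^4 = 4096
  Digit '2' (value 2) x 8^3 = 1024
  Digit '0' (value 0) x 8^2 = 0
  Digit '0' (value 0) x 8^1 = 0
  Digit '7' (value 7) x 8^0 = 7
Sum = 5127

5127


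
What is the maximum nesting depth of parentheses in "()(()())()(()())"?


Input: "()(()())()(()())"
Tracking depth:
  Position 0 '(': depth becomes 1
  Position 1 ')': depth becomes 0
  Position 2 '(': depth becomes 1
  Position 3 '(': depth becomes 2
  Position 4 ')': depth becomes 1
  Position 5 '(': depth becomes 2
  Position 6 ')': depth becomes 1
  Position 7 ')': depth becomes 0
  Position 8 '(': depth becomes 1
  Position 9 ')': depth becomes 0
  Position 10 '(': depth becomes 1
  Position 11 '(': depth becomes 2
  Position 12 ')': depth becomes 1
  Position 13 '(': depth becomes 2
  Position 14 ')': depth becomes 1
  Position 15 ')': depth becomes 0
Maximum depth reached: 2

2


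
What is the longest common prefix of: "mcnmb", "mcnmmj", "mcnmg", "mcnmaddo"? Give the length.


Words: mcnmb, mcnmmj, mcnmg, mcnmaddo
  Position 0: all 'm' => match
  Position 1: all 'c' => match
  Position 2: all 'n' => match
  Position 3: all 'm' => match
  Position 4: ('b', 'm', 'g', 'a') => mismatch, stop
LCP = "mcnm" (length 4)

4


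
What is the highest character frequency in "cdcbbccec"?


Input: cdcbbccec
Character counts:
  'b': 2
  'c': 5
  'd': 1
  'e': 1
Maximum frequency: 5

5


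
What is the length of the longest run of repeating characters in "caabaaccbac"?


Input: "caabaaccbac"
Scanning for longest run:
  Position 1 ('a'): new char, reset run to 1
  Position 2 ('a'): continues run of 'a', length=2
  Position 3 ('b'): new char, reset run to 1
  Position 4 ('a'): new char, reset run to 1
  Position 5 ('a'): continues run of 'a', length=2
  Position 6 ('c'): new char, reset run to 1
  Position 7 ('c'): continues run of 'c', length=2
  Position 8 ('b'): new char, reset run to 1
  Position 9 ('a'): new char, reset run to 1
  Position 10 ('c'): new char, reset run to 1
Longest run: 'a' with length 2

2


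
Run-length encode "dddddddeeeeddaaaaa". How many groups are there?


Input: dddddddeeeeddaaaaa
Scanning for consecutive runs:
  Group 1: 'd' x 7 (positions 0-6)
  Group 2: 'e' x 4 (positions 7-10)
  Group 3: 'd' x 2 (positions 11-12)
  Group 4: 'a' x 5 (positions 13-17)
Total groups: 4

4


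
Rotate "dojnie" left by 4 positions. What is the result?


Input: "dojnie", rotate left by 4
First 4 characters: "dojn"
Remaining characters: "ie"
Concatenate remaining + first: "ie" + "dojn" = "iedojn"

iedojn


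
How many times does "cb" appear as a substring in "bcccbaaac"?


Searching for "cb" in "bcccbaaac"
Scanning each position:
  Position 0: "bc" => no
  Position 1: "cc" => no
  Position 2: "cc" => no
  Position 3: "cb" => MATCH
  Position 4: "ba" => no
  Position 5: "aa" => no
  Position 6: "aa" => no
  Position 7: "ac" => no
Total occurrences: 1

1


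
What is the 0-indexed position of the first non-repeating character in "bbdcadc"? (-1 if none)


Input: bbdcadc
Character frequencies:
  'a': 1
  'b': 2
  'c': 2
  'd': 2
Scanning left to right for freq == 1:
  Position 0 ('b'): freq=2, skip
  Position 1 ('b'): freq=2, skip
  Position 2 ('d'): freq=2, skip
  Position 3 ('c'): freq=2, skip
  Position 4 ('a'): unique! => answer = 4

4


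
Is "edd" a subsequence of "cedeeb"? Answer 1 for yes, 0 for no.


Check if "edd" is a subsequence of "cedeeb"
Greedy scan:
  Position 0 ('c'): no match needed
  Position 1 ('e'): matches sub[0] = 'e'
  Position 2 ('d'): matches sub[1] = 'd'
  Position 3 ('e'): no match needed
  Position 4 ('e'): no match needed
  Position 5 ('b'): no match needed
Only matched 2/3 characters => not a subsequence

0


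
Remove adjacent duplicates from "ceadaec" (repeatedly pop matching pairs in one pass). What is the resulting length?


Input: ceadaec
Stack-based adjacent duplicate removal:
  Read 'c': push. Stack: c
  Read 'e': push. Stack: ce
  Read 'a': push. Stack: cea
  Read 'd': push. Stack: cead
  Read 'a': push. Stack: ceada
  Read 'e': push. Stack: ceadae
  Read 'c': push. Stack: ceadaec
Final stack: "ceadaec" (length 7)

7


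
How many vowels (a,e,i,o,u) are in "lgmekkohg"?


Input: lgmekkohg
Checking each character:
  'l' at position 0: consonant
  'g' at position 1: consonant
  'm' at position 2: consonant
  'e' at position 3: vowel (running total: 1)
  'k' at position 4: consonant
  'k' at position 5: consonant
  'o' at position 6: vowel (running total: 2)
  'h' at position 7: consonant
  'g' at position 8: consonant
Total vowels: 2

2


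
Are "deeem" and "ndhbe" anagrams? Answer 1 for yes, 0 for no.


Strings: "deeem", "ndhbe"
Sorted first:  deeem
Sorted second: bdehn
Differ at position 0: 'd' vs 'b' => not anagrams

0


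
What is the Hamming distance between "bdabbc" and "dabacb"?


Comparing "bdabbc" and "dabacb" position by position:
  Position 0: 'b' vs 'd' => differ
  Position 1: 'd' vs 'a' => differ
  Position 2: 'a' vs 'b' => differ
  Position 3: 'b' vs 'a' => differ
  Position 4: 'b' vs 'c' => differ
  Position 5: 'c' vs 'b' => differ
Total differences (Hamming distance): 6

6


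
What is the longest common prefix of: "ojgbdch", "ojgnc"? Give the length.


Words: ojgbdch, ojgnc
  Position 0: all 'o' => match
  Position 1: all 'j' => match
  Position 2: all 'g' => match
  Position 3: ('b', 'n') => mismatch, stop
LCP = "ojg" (length 3)

3


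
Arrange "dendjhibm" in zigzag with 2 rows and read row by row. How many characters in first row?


Zigzag "dendjhibm" into 2 rows:
Placing characters:
  'd' => row 0
  'e' => row 1
  'n' => row 0
  'd' => row 1
  'j' => row 0
  'h' => row 1
  'i' => row 0
  'b' => row 1
  'm' => row 0
Rows:
  Row 0: "dnjim"
  Row 1: "edhb"
First row length: 5

5


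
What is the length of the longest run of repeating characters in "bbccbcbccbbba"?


Input: "bbccbcbccbbba"
Scanning for longest run:
  Position 1 ('b'): continues run of 'b', length=2
  Position 2 ('c'): new char, reset run to 1
  Position 3 ('c'): continues run of 'c', length=2
  Position 4 ('b'): new char, reset run to 1
  Position 5 ('c'): new char, reset run to 1
  Position 6 ('b'): new char, reset run to 1
  Position 7 ('c'): new char, reset run to 1
  Position 8 ('c'): continues run of 'c', length=2
  Position 9 ('b'): new char, reset run to 1
  Position 10 ('b'): continues run of 'b', length=2
  Position 11 ('b'): continues run of 'b', length=3
  Position 12 ('a'): new char, reset run to 1
Longest run: 'b' with length 3

3


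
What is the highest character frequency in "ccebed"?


Input: ccebed
Character counts:
  'b': 1
  'c': 2
  'd': 1
  'e': 2
Maximum frequency: 2

2


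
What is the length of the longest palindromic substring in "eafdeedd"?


Input: "eafdeedd"
Checking substrings for palindromes:
  [3:7] "deed" (len 4) => palindrome
  [4:6] "ee" (len 2) => palindrome
  [6:8] "dd" (len 2) => palindrome
Longest palindromic substring: "deed" with length 4

4


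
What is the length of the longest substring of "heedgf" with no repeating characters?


Input: "heedgf"
Sliding window (track last position of each char):
  Position 0 ('h'): window [0,0] length 1 -- new best
  Position 1 ('e'): window [0,1] length 2 -- new best
  Position 2 ('e'): repeat (last at 1), move window start to 2
  Position 2 ('e'): window [2,2] length 1
  Position 3 ('d'): window [2,3] length 2
  Position 4 ('g'): window [2,4] length 3 -- new best
  Position 5 ('f'): window [2,5] length 4 -- new best
Longest substring with no repeats: "edgf" with length 4

4


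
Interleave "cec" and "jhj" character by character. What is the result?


Interleaving "cec" and "jhj":
  Position 0: 'c' from first, 'j' from second => "cj"
  Position 1: 'e' from first, 'h' from second => "eh"
  Position 2: 'c' from first, 'j' from second => "cj"
Result: cjehcj

cjehcj


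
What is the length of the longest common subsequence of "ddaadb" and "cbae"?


LCS of "ddaadb" and "cbae"
DP table:
           c    b    a    e
      0    0    0    0    0
  d   0    0    0    0    0
  d   0    0    0    0    0
  a   0    0    0    1    1
  a   0    0    0    1    1
  d   0    0    0    1    1
  b   0    0    1    1    1
LCS length = dp[6][4] = 1

1


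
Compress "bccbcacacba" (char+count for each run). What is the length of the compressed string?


Input: bccbcacacba
Runs:
  'b' x 1 => "b1"
  'c' x 2 => "c2"
  'b' x 1 => "b1"
  'c' x 1 => "c1"
  'a' x 1 => "a1"
  'c' x 1 => "c1"
  'a' x 1 => "a1"
  'c' x 1 => "c1"
  'b' x 1 => "b1"
  'a' x 1 => "a1"
Compressed: "b1c2b1c1a1c1a1c1b1a1"
Compressed length: 20

20


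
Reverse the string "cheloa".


Input: cheloa
Reading characters right to left:
  Position 5: 'a'
  Position 4: 'o'
  Position 3: 'l'
  Position 2: 'e'
  Position 1: 'h'
  Position 0: 'c'
Reversed: aolehc

aolehc


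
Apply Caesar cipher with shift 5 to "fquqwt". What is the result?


Caesar cipher: shift "fquqwt" by 5
  'f' (pos 5) + 5 = pos 10 = 'k'
  'q' (pos 16) + 5 = pos 21 = 'v'
  'u' (pos 20) + 5 = pos 25 = 'z'
  'q' (pos 16) + 5 = pos 21 = 'v'
  'w' (pos 22) + 5 = pos 1 = 'b'
  't' (pos 19) + 5 = pos 24 = 'y'
Result: kvzvby

kvzvby


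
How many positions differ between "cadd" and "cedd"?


Comparing "cadd" and "cedd" position by position:
  Position 0: 'c' vs 'c' => same
  Position 1: 'a' vs 'e' => DIFFER
  Position 2: 'd' vs 'd' => same
  Position 3: 'd' vs 'd' => same
Positions that differ: 1

1


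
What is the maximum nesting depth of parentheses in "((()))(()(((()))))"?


Input: "((()))(()(((()))))"
Tracking depth:
  Position 0 '(': depth becomes 1
  Position 1 '(': depth becomes 2
  Position 2 '(': depth becomes 3
  Position 3 ')': depth becomes 2
  Position 4 ')': depth becomes 1
  Position 5 ')': depth becomes 0
  Position 6 '(': depth becomes 1
  Position 7 '(': depth becomes 2
  Position 8 ')': depth becomes 1
  Position 9 '(': depth becomes 2
  Position 10 '(': depth becomes 3
  Position 11 '(': depth becomes 4
  Position 12 '(': depth becomes 5
  Position 13 ')': depth becomes 4
  Position 14 ')': depth becomes 3
  Position 15 ')': depth becomes 2
  Position 16 ')': depth becomes 1
  Position 17 ')': depth becomes 0
Maximum depth reached: 5

5


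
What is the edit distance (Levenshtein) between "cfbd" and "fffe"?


Computing edit distance: "cfbd" -> "fffe"
DP table:
           f    f    f    e
      0    1    2    3    4
  c   1    1    2    3    4
  f   2    1    1    2    3
  b   3    2    2    2    3
  d   4    3    3    3    3
Edit distance = dp[4][4] = 3

3


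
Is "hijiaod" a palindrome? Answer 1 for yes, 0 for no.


Input: hijiaod
Reversed: doaijih
  Compare pos 0 ('h') with pos 6 ('d'): MISMATCH
  Compare pos 1 ('i') with pos 5 ('o'): MISMATCH
  Compare pos 2 ('j') with pos 4 ('a'): MISMATCH
Result: not a palindrome

0


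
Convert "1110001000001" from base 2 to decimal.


Input: "1110001000001" in base 2
Positional expansion:
  Digit '1' (value 1) x 2^12 = 4096
  Digit '1' (value 1) x 2^11 = 2048
  Digit '1' (value 1) x 2^10 = 1024
  Digit '0' (value 0) x 2^9 = 0
  Digit '0' (value 0) x 2^8 = 0
  Digit '0' (value 0) x 2^7 = 0
  Digit '1' (value 1) x 2^6 = 64
  Digit '0' (value 0) x 2^5 = 0
  Digit '0' (value 0) x 2^4 = 0
  Digit '0' (value 0) x 2^3 = 0
  Digit '0' (value 0) x 2^2 = 0
  Digit '0' (value 0) x 2^1 = 0
  Digit '1' (value 1) x 2^0 = 1
Sum = 7233

7233


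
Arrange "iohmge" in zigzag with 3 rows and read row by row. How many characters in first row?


Zigzag "iohmge" into 3 rows:
Placing characters:
  'i' => row 0
  'o' => row 1
  'h' => row 2
  'm' => row 1
  'g' => row 0
  'e' => row 1
Rows:
  Row 0: "ig"
  Row 1: "ome"
  Row 2: "h"
First row length: 2

2
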